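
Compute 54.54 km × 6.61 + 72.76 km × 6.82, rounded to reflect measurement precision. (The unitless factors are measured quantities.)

54.54 × 6.61 = 360.5094 → 361 km (3 s.f., last digit at the 10^0 place).
72.76 × 6.82 = 496.2232 → 496 km (3 s.f., last digit at the 10^0 place).
Sum: 856.7326 km; keep the coarser place, 10^0.
Result: 857 km.

857 km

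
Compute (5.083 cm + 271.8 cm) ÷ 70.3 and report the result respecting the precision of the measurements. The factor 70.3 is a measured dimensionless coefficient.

3.94 cm

5.083 cm + 271.8 cm = 276.883 cm; the sum is limited to 1 decimal place (4 s.f.).
Carrying full precision, 276.883 ÷ 70.3 = 3.93859174964… cm; 70.3 has 3 s.f., so the result keeps min(4, 3) = 3 s.f.
Rounded to 3 significant figures: 3.94 cm.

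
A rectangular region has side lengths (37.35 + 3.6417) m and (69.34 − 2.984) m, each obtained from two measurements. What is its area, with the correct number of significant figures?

2720. m²

37.35 + 3.6417 = 40.9917, limited to 2 d.p. → 4 s.f.; 69.34 − 2.984 = 66.356, limited to 2 d.p. → 4 s.f.
Carrying full precision, 40.9917 × 66.356 = 2720.0452452; keep min(4, 4) = 4 s.f.
Rounded to 4 significant figures: 2720. m².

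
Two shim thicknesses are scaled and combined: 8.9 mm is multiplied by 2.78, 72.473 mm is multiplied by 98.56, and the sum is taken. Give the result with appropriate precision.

8.9 × 2.78 = 24.742 → 25 mm (2 s.f., last digit at the 10^0 place).
72.473 × 98.56 = 7142.93888 → 7143 mm (4 s.f., last digit at the 10^0 place).
Sum: 7167.68088 mm; keep the coarser place, 10^0.
Result: 7168 mm.

7168 mm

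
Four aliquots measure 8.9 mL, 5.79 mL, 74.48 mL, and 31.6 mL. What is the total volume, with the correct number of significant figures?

8.9 mL + 5.79 mL + 74.48 mL + 31.6 mL = 120.77 mL.
Addition/subtraction keeps the fewest decimal places: 8.9 → 1 decimal place, 5.79 → 2 decimal places, 74.48 → 2 decimal places, 31.6 → 1 decimal place; limit is 1.
Rounded to 1 decimal place: 1.208 × 10^2 mL.

1.208 × 10^2 mL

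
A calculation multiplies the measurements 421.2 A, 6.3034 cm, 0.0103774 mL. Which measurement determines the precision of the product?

421.2 A → 4 s.f.; 6.3034 cm → 5 s.f.; 0.0103774 mL → 6 s.f.
The fewest is 4 significant figures, from 421.2 A.

421.2 A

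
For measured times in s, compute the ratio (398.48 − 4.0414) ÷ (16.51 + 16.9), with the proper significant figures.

11.8

398.48 − 4.0414 = 394.4386, limited to 2 d.p. → 5 s.f.; 16.51 + 16.9 = 33.41, limited to 1 d.p. → 3 s.f.
Carrying full precision, 394.4386 ÷ 33.41 = 11.8060041904…; keep min(5, 3) = 3 s.f.
Rounded to 3 significant figures: 11.8.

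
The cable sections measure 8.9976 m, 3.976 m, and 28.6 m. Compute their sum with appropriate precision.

8.9976 m + 3.976 m + 28.6 m = 41.5736 m.
Addition/subtraction keeps the fewest decimal places: 8.9976 → 4 decimal places, 3.976 → 3 decimal places, 28.6 → 1 decimal place; limit is 1.
Rounded to 1 decimal place: 41.6 m.

41.6 m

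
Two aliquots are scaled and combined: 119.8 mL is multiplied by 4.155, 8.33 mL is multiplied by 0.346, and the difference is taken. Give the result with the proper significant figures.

119.8 × 4.155 = 497.769 → 4.978 × 10² mL (4 s.f., last digit at the 10^-1 place).
8.33 × 0.346 = 2.88218 → 2.88 mL (3 s.f., last digit at the 10^-2 place).
Difference: 494.88682 mL; keep the coarser place, 10^-1.
Result: 494.9 mL.

494.9 mL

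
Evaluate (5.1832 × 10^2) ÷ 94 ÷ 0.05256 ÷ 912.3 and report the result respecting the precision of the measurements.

0.11

(5.1832 × 10^2) ÷ 94 ÷ 0.05256 ÷ 912.3 = 0.114994503355…
Multiplication/division keeps the fewest significant figures: 5.1832 × 10^2 → 5 s.f., 94 → 2 s.f., 0.05256 → 4 s.f., 912.3 → 4 s.f.; limit is 2.
Rounded to 2 significant figures: 0.11.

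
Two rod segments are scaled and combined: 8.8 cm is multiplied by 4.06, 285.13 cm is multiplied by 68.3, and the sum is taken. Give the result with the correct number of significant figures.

8.8 × 4.06 = 35.728 → 36 cm (2 s.f., last digit at the 10^0 place).
285.13 × 68.3 = 19474.379 → 1.95 × 10⁴ cm (3 s.f., last digit at the 10^2 place).
Sum: 19510.107 cm; keep the coarser place, 10^2.
Result: 1.95 × 10⁴ cm.

1.95 × 10⁴ cm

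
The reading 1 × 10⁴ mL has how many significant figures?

1

1 × 10⁴: in scientific notation every digit of the coefficient is significant.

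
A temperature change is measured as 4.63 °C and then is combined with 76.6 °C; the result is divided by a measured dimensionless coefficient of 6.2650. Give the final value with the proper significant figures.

13.0 °C

4.63 °C + 76.6 °C = 81.23 °C; the sum is limited to 1 decimal place (3 s.f.).
Carrying full precision, 81.23 ÷ 6.2650 = 12.9656823623… °C; 6.2650 has 5 s.f., so the result keeps min(3, 5) = 3 s.f.
Rounded to 3 significant figures: 13.0 °C.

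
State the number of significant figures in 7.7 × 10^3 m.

2

7.7 × 10^3: in scientific notation every digit of the coefficient is significant.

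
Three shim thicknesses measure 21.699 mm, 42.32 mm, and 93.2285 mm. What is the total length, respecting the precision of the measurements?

157.25 mm

21.699 mm + 42.32 mm + 93.2285 mm = 157.2475 mm.
Addition/subtraction keeps the fewest decimal places: 21.699 → 3 decimal places, 42.32 → 2 decimal places, 93.2285 → 4 decimal places; limit is 2.
Rounded to 2 decimal places: 157.25 mm.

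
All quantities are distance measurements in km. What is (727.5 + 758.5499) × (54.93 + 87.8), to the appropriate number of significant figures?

2.121 × 10^5 km²

727.5 + 758.5499 = 1486.0499, limited to 1 d.p. → 5 s.f.; 54.93 + 87.8 = 142.73, limited to 1 d.p. → 4 s.f.
Carrying full precision, 1486.0499 × 142.73 = 212103.902227; keep min(5, 4) = 4 s.f.
Rounded to 4 significant figures: 2.121 × 10^5 km².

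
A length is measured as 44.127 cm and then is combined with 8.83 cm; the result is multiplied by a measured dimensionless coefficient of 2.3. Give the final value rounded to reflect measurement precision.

44.127 cm + 8.83 cm = 52.957 cm; the sum is limited to 2 decimal places (4 s.f.).
Carrying full precision, 52.957 × 2.3 = 121.8011 cm; 2.3 has 2 s.f., so the result keeps min(4, 2) = 2 s.f.
Rounded to 2 significant figures: 1.2 × 10² cm.

1.2 × 10² cm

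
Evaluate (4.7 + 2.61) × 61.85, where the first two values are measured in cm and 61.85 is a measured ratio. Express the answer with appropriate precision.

4.5 × 10² cm

4.7 cm + 2.61 cm = 7.31 cm; the sum is limited to 1 decimal place (2 s.f.).
Carrying full precision, 7.31 × 61.85 = 452.1235 cm; 61.85 has 4 s.f., so the result keeps min(2, 4) = 2 s.f.
Rounded to 2 significant figures: 4.5 × 10² cm.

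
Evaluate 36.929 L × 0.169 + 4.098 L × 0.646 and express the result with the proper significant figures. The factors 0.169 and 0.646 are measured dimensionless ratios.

36.929 × 0.169 = 6.241001 → 6.24 L (3 s.f., last digit at the 10^-2 place).
4.098 × 0.646 = 2.647308 → 2.65 L (3 s.f., last digit at the 10^-2 place).
Sum: 8.888309 L; keep the coarser place, 10^-2.
Result: 8.89 L.

8.89 L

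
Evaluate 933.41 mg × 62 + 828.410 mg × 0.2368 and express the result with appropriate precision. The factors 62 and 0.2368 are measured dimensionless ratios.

933.41 × 62 = 57871.42 → 5.8 × 10⁴ mg (2 s.f., last digit at the 10^3 place).
828.410 × 0.2368 = 196.167488 → 196.2 mg (4 s.f., last digit at the 10^-1 place).
Sum: 58067.587488 mg; keep the coarser place, 10^3.
Result: 5.8 × 10⁴ mg.

5.8 × 10⁴ mg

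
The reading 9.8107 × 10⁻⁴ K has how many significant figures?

9.8107 × 10⁻⁴: in scientific notation every digit of the coefficient is significant.

5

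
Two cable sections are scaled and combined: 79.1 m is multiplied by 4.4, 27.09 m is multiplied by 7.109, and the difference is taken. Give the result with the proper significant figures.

79.1 × 4.4 = 348.04 → 3.5 × 10^2 m (2 s.f., last digit at the 10^1 place).
27.09 × 7.109 = 192.58281 → 192.6 m (4 s.f., last digit at the 10^-1 place).
Difference: 155.45719 m; keep the coarser place, 10^1.
Result: 1.6 × 10^2 m.

1.6 × 10^2 m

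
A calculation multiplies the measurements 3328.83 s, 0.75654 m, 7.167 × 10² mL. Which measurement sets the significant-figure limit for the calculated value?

3328.83 s → 6 s.f.; 0.75654 m → 5 s.f.; 7.167 × 10² mL → 4 s.f.
The fewest is 4 significant figures, from 7.167 × 10² mL.

7.167 × 10² mL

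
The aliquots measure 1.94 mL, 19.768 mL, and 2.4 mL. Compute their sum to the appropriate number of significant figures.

24.1 mL

1.94 mL + 19.768 mL + 2.4 mL = 24.108 mL.
Addition/subtraction keeps the fewest decimal places: 1.94 → 2 decimal places, 19.768 → 3 decimal places, 2.4 → 1 decimal place; limit is 1.
Rounded to 1 decimal place: 24.1 mL.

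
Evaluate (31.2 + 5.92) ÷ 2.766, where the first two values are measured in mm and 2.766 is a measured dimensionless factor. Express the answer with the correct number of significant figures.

13.4 mm

31.2 mm + 5.92 mm = 37.12 mm; the sum is limited to 1 decimal place (3 s.f.).
Carrying full precision, 37.12 ÷ 2.766 = 13.4201012292… mm; 2.766 has 4 s.f., so the result keeps min(3, 4) = 3 s.f.
Rounded to 3 significant figures: 13.4 mm.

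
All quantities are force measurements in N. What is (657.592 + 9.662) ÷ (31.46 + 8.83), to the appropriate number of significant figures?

657.592 + 9.662 = 667.254, limited to 3 d.p. → 6 s.f.; 31.46 + 8.83 = 40.29, limited to 2 d.p. → 4 s.f.
Carrying full precision, 667.254 ÷ 40.29 = 16.5612807148…; keep min(6, 4) = 4 s.f.
Rounded to 4 significant figures: 16.56.

16.56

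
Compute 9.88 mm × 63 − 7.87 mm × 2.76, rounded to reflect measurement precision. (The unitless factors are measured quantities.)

6.0 × 10² mm

9.88 × 63 = 622.44 → 6.2 × 10² mm (2 s.f., last digit at the 10^1 place).
7.87 × 2.76 = 21.7212 → 21.7 mm (3 s.f., last digit at the 10^-1 place).
Difference: 600.7188 mm; keep the coarser place, 10^1.
Result: 6.0 × 10² mm.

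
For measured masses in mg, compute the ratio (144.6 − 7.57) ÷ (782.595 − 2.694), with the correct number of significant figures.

0.1757

144.6 − 7.57 = 137.03, limited to 1 d.p. → 4 s.f.; 782.595 − 2.694 = 779.901, limited to 3 d.p. → 6 s.f.
Carrying full precision, 137.03 ÷ 779.901 = 0.175701787791…; keep min(4, 6) = 4 s.f.
Rounded to 4 significant figures: 0.1757.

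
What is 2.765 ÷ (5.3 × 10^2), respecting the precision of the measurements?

0.0052

2.765 ÷ (5.3 × 10^2) = 0.00521698113208…
Multiplication/division keeps the fewest significant figures: 2.765 → 4 s.f., 5.3 × 10^2 → 2 s.f.; limit is 2.
Rounded to 2 significant figures: 0.0052.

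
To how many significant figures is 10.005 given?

5

10.005: zeros between nonzero digits are significant.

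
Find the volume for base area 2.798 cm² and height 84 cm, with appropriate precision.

volume = 2.798 cm² × 84 cm = 235.032 cm³.
2.798 has 4 significant figures; 84 has 2.
Division/multiplication keeps the fewest: 2 significant figures.
Rounded: 2.4 × 10^2 cm³.

2.4 × 10^2 cm³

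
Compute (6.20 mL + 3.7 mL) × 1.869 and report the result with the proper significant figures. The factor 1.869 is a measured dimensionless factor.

6.20 mL + 3.7 mL = 9.90 mL; the sum is limited to 1 decimal place (2 s.f.).
Carrying full precision, 9.90 × 1.869 = 18.5031 mL; 1.869 has 4 s.f., so the result keeps min(2, 4) = 2 s.f.
Rounded to 2 significant figures: 19 mL.

19 mL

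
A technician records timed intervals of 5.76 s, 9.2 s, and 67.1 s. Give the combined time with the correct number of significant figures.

82.1 s

5.76 s + 9.2 s + 67.1 s = 82.06 s.
Addition/subtraction keeps the fewest decimal places: 5.76 → 2 decimal places, 9.2 → 1 decimal place, 67.1 → 1 decimal place; limit is 1.
Rounded to 1 decimal place: 82.1 s.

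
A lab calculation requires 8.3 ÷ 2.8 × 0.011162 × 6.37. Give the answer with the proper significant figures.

0.21

8.3 ÷ 2.8 × 0.011162 × 6.37 = 0.210766465
Multiplication/division keeps the fewest significant figures: 8.3 → 2 s.f., 2.8 → 2 s.f., 0.011162 → 5 s.f., 6.37 → 3 s.f.; limit is 2.
Rounded to 2 significant figures: 0.21.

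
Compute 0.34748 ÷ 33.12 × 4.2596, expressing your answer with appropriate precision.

0.34748 ÷ 33.12 × 4.2596 = 0.0446897888889…
Multiplication/division keeps the fewest significant figures: 0.34748 → 5 s.f., 33.12 → 4 s.f., 4.2596 → 5 s.f.; limit is 4.
Rounded to 4 significant figures: 0.04469.

0.04469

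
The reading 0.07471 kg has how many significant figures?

4

0.07471: leading zeros are not significant.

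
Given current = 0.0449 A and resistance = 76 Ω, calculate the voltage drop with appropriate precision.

3.4 V

voltage drop = 0.0449 A × 76 Ω = 3.4124 V.
0.0449 has 3 significant figures; 76 has 2.
Division/multiplication keeps the fewest: 2 significant figures.
Rounded: 3.4 V.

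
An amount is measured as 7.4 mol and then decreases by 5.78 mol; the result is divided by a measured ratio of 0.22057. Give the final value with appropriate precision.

7.3 mol

7.4 mol − 5.78 mol = 1.62 mol; the difference is limited to 1 decimal place (2 s.f.).
Carrying full precision, 1.62 ÷ 0.22057 = 7.34460715419… mol; 0.22057 has 5 s.f., so the result keeps min(2, 5) = 2 s.f.
Rounded to 2 significant figures: 7.3 mol.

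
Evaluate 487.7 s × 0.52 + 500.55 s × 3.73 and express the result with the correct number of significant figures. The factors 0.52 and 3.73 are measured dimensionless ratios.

2.12 × 10³ s

487.7 × 0.52 = 253.604 → 2.5 × 10² s (2 s.f., last digit at the 10^1 place).
500.55 × 3.73 = 1867.0515 → 1.87 × 10³ s (3 s.f., last digit at the 10^1 place).
Sum: 2120.6555 s; keep the coarser place, 10^1.
Result: 2.12 × 10³ s.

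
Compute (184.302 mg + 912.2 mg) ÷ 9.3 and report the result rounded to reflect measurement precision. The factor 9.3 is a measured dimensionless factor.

184.302 mg + 912.2 mg = 1096.502 mg; the sum is limited to 1 decimal place (5 s.f.).
Carrying full precision, 1096.502 ÷ 9.3 = 117.90344086… mg; 9.3 has 2 s.f., so the result keeps min(5, 2) = 2 s.f.
Rounded to 2 significant figures: 1.2 × 10^2 mg.

1.2 × 10^2 mg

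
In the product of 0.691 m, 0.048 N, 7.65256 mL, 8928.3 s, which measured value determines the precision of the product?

0.691 m → 3 s.f.; 0.048 N → 2 s.f.; 7.65256 mL → 6 s.f.; 8928.3 s → 5 s.f.
The fewest is 2 significant figures, from 0.048 N.

0.048 N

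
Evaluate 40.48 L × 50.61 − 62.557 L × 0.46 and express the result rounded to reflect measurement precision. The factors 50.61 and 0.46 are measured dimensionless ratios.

2.020 × 10³ L

40.48 × 50.61 = 2048.6928 → 2049 L (4 s.f., last digit at the 10^0 place).
62.557 × 0.46 = 28.77622 → 29 L (2 s.f., last digit at the 10^0 place).
Difference: 2019.91658 L; keep the coarser place, 10^0.
Result: 2.020 × 10³ L.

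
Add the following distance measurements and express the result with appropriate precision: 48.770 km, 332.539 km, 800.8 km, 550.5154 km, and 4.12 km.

48.770 km + 332.539 km + 800.8 km + 550.5154 km + 4.12 km = 1736.7444 km.
Addition/subtraction keeps the fewest decimal places: 48.770 → 3 decimal places, 332.539 → 3 decimal places, 800.8 → 1 decimal place, 550.5154 → 4 decimal places, 4.12 → 2 decimal places; limit is 1.
Rounded to 1 decimal place: 1736.7 km.

1736.7 km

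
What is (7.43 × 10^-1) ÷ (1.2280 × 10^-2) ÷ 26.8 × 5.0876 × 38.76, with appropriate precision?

(7.43 × 10^-1) ÷ (1.2280 × 10^-2) ÷ 26.8 × 5.0876 × 38.76 = 445.197154602…
Multiplication/division keeps the fewest significant figures: 7.43 × 10^-1 → 3 s.f., 1.2280 × 10^-2 → 5 s.f., 26.8 → 3 s.f., 5.0876 → 5 s.f., 38.76 → 4 s.f.; limit is 3.
Rounded to 3 significant figures: 445.

445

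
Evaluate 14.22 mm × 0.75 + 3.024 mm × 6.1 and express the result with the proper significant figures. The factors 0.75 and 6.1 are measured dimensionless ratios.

14.22 × 0.75 = 10.665 → 11 mm (2 s.f., last digit at the 10^0 place).
3.024 × 6.1 = 18.4464 → 18 mm (2 s.f., last digit at the 10^0 place).
Sum: 29.1114 mm; keep the coarser place, 10^0.
Result: 29 mm.

29 mm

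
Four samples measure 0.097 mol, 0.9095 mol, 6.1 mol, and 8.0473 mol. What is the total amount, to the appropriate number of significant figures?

0.097 mol + 0.9095 mol + 6.1 mol + 8.0473 mol = 15.1538 mol.
Addition/subtraction keeps the fewest decimal places: 0.097 → 3 decimal places, 0.9095 → 4 decimal places, 6.1 → 1 decimal place, 8.0473 → 4 decimal places; limit is 1.
Rounded to 1 decimal place: 15.2 mol.

15.2 mol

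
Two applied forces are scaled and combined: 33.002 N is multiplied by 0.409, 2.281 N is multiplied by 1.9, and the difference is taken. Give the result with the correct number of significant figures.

9.2 N

33.002 × 0.409 = 13.497818 → 13.5 N (3 s.f., last digit at the 10^-1 place).
2.281 × 1.9 = 4.3339 → 4.3 N (2 s.f., last digit at the 10^-1 place).
Difference: 9.163918 N; keep the coarser place, 10^-1.
Result: 9.2 N.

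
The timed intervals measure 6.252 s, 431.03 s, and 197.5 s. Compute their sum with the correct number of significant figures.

6.252 s + 431.03 s + 197.5 s = 634.782 s.
Addition/subtraction keeps the fewest decimal places: 6.252 → 3 decimal places, 431.03 → 2 decimal places, 197.5 → 1 decimal place; limit is 1.
Rounded to 1 decimal place: 634.8 s.

634.8 s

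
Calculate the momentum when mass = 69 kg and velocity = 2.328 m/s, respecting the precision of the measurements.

1.6 × 10² kg·m/s

momentum = 69 kg × 2.328 m/s = 160.632 kg·m/s.
69 has 2 significant figures; 2.328 has 4.
Division/multiplication keeps the fewest: 2 significant figures.
Rounded: 1.6 × 10² kg·m/s.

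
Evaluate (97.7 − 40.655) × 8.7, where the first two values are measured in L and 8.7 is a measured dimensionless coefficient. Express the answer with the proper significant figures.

97.7 L − 40.655 L = 57.045 L; the difference is limited to 1 decimal place (3 s.f.).
Carrying full precision, 57.045 × 8.7 = 496.2915 L; 8.7 has 2 s.f., so the result keeps min(3, 2) = 2 s.f.
Rounded to 2 significant figures: 5.0 × 10^2 L.

5.0 × 10^2 L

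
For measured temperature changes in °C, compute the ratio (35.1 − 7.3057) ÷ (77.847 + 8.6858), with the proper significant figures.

35.1 − 7.3057 = 27.7943, limited to 1 d.p. → 3 s.f.; 77.847 + 8.6858 = 86.5328, limited to 3 d.p. → 5 s.f.
Carrying full precision, 27.7943 ÷ 86.5328 = 0.321199591369…; keep min(3, 5) = 3 s.f.
Rounded to 3 significant figures: 0.321.

0.321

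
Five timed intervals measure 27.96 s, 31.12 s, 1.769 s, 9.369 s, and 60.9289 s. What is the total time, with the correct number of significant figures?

27.96 s + 31.12 s + 1.769 s + 9.369 s + 60.9289 s = 131.1469 s.
Addition/subtraction keeps the fewest decimal places: 27.96 → 2 decimal places, 31.12 → 2 decimal places, 1.769 → 3 decimal places, 9.369 → 3 decimal places, 60.9289 → 4 decimal places; limit is 2.
Rounded to 2 decimal places: 131.15 s.

131.15 s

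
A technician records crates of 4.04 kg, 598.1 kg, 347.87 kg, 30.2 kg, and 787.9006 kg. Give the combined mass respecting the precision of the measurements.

4.04 kg + 598.1 kg + 347.87 kg + 30.2 kg + 787.9006 kg = 1768.1106 kg.
Addition/subtraction keeps the fewest decimal places: 4.04 → 2 decimal places, 598.1 → 1 decimal place, 347.87 → 2 decimal places, 30.2 → 1 decimal place, 787.9006 → 4 decimal places; limit is 1.
Rounded to 1 decimal place: 1768.1 kg.

1768.1 kg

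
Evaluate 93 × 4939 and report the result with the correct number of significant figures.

93 × 4939 = 459327
Multiplication/division keeps the fewest significant figures: 93 → 2 s.f., 4939 → 4 s.f.; limit is 2.
Rounded to 2 significant figures: 4.6 × 10⁵.

4.6 × 10⁵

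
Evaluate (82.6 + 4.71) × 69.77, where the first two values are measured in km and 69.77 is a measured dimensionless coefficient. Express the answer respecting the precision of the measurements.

6.09 × 10³ km

82.6 km + 4.71 km = 87.31 km; the sum is limited to 1 decimal place (3 s.f.).
Carrying full precision, 87.31 × 69.77 = 6091.6187 km; 69.77 has 4 s.f., so the result keeps min(3, 4) = 3 s.f.
Rounded to 3 significant figures: 6.09 × 10³ km.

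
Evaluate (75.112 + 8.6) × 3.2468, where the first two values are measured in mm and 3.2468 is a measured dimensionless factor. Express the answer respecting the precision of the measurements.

272 mm

75.112 mm + 8.6 mm = 83.712 mm; the sum is limited to 1 decimal place (3 s.f.).
Carrying full precision, 83.712 × 3.2468 = 271.7961216 mm; 3.2468 has 5 s.f., so the result keeps min(3, 5) = 3 s.f.
Rounded to 3 significant figures: 272 mm.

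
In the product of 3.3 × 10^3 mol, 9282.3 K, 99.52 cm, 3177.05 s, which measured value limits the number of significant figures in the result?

3.3 × 10^3 mol

3.3 × 10^3 mol → 2 s.f.; 9282.3 K → 5 s.f.; 99.52 cm → 4 s.f.; 3177.05 s → 6 s.f.
The fewest is 2 significant figures, from 3.3 × 10^3 mol.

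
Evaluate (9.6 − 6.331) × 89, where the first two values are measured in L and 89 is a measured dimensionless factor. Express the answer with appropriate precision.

2.9 × 10^2 L

9.6 L − 6.331 L = 3.269 L; the difference is limited to 1 decimal place (2 s.f.).
Carrying full precision, 3.269 × 89 = 290.941 L; 89 has 2 s.f., so the result keeps min(2, 2) = 2 s.f.
Rounded to 2 significant figures: 2.9 × 10^2 L.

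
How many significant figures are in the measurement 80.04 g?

80.04: zeros between nonzero digits are significant.

4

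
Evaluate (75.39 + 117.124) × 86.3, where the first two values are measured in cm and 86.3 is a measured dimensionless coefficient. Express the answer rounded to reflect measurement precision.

1.66 × 10⁴ cm

75.39 cm + 117.124 cm = 192.514 cm; the sum is limited to 2 decimal places (5 s.f.).
Carrying full precision, 192.514 × 86.3 = 16613.9582 cm; 86.3 has 3 s.f., so the result keeps min(5, 3) = 3 s.f.
Rounded to 3 significant figures: 1.66 × 10⁴ cm.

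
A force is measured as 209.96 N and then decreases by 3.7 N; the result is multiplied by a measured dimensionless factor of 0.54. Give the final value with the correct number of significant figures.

209.96 N − 3.7 N = 206.26 N; the difference is limited to 1 decimal place (4 s.f.).
Carrying full precision, 206.26 × 0.54 = 111.3804 N; 0.54 has 2 s.f., so the result keeps min(4, 2) = 2 s.f.
Rounded to 2 significant figures: 1.1 × 10^2 N.

1.1 × 10^2 N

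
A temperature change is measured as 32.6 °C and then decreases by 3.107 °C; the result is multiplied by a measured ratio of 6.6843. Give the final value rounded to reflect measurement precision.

1.97 × 10² °C

32.6 °C − 3.107 °C = 29.493 °C; the difference is limited to 1 decimal place (3 s.f.).
Carrying full precision, 29.493 × 6.6843 = 197.1400599 °C; 6.6843 has 5 s.f., so the result keeps min(3, 5) = 3 s.f.
Rounded to 3 significant figures: 1.97 × 10² °C.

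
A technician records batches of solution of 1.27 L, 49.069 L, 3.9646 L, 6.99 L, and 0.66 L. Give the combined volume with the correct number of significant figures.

61.95 L

1.27 L + 49.069 L + 3.9646 L + 6.99 L + 0.66 L = 61.9536 L.
Addition/subtraction keeps the fewest decimal places: 1.27 → 2 decimal places, 49.069 → 3 decimal places, 3.9646 → 4 decimal places, 6.99 → 2 decimal places, 0.66 → 2 decimal places; limit is 2.
Rounded to 2 decimal places: 61.95 L.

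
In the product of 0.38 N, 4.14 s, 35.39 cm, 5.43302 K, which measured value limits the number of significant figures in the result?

0.38 N → 2 s.f.; 4.14 s → 3 s.f.; 35.39 cm → 4 s.f.; 5.43302 K → 6 s.f.
The fewest is 2 significant figures, from 0.38 N.

0.38 N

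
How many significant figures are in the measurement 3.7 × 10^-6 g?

3.7 × 10^-6: in scientific notation every digit of the coefficient is significant.

2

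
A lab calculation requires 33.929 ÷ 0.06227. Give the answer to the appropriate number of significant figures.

544.9

33.929 ÷ 0.06227 = 544.869118356…
Multiplication/division keeps the fewest significant figures: 33.929 → 5 s.f., 0.06227 → 4 s.f.; limit is 4.
Rounded to 4 significant figures: 544.9.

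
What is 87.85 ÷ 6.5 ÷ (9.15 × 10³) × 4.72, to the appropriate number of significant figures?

87.85 ÷ 6.5 ÷ (9.15 × 10³) × 4.72 = 0.00697187053384…
Multiplication/division keeps the fewest significant figures: 87.85 → 4 s.f., 6.5 → 2 s.f., 9.15 × 10³ → 3 s.f., 4.72 → 3 s.f.; limit is 2.
Rounded to 2 significant figures: 0.0070.

0.0070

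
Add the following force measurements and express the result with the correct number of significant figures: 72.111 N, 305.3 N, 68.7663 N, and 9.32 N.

455.5 N

72.111 N + 305.3 N + 68.7663 N + 9.32 N = 455.4973 N.
Addition/subtraction keeps the fewest decimal places: 72.111 → 3 decimal places, 305.3 → 1 decimal place, 68.7663 → 4 decimal places, 9.32 → 2 decimal places; limit is 1.
Rounded to 1 decimal place: 455.5 N.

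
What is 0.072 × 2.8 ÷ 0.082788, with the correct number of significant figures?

2.4

0.072 × 2.8 ÷ 0.082788 = 2.43513552689…
Multiplication/division keeps the fewest significant figures: 0.072 → 2 s.f., 2.8 → 2 s.f., 0.082788 → 5 s.f.; limit is 2.
Rounded to 2 significant figures: 2.4.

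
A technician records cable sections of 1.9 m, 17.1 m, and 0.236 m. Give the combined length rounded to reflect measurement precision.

1.9 m + 17.1 m + 0.236 m = 19.236 m.
Addition/subtraction keeps the fewest decimal places: 1.9 → 1 decimal place, 17.1 → 1 decimal place, 0.236 → 3 decimal places; limit is 1.
Rounded to 1 decimal place: 19.2 m.

19.2 m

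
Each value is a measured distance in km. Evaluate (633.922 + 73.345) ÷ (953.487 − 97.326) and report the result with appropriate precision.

633.922 + 73.345 = 707.267, limited to 3 d.p. → 6 s.f.; 953.487 − 97.326 = 856.161, limited to 3 d.p. → 6 s.f.
Carrying full precision, 707.267 ÷ 856.161 = 0.826091120712…; keep min(6, 6) = 6 s.f.
Rounded to 6 significant figures: 0.826091.

0.826091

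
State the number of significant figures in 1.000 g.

4

1.000: trailing zeros after a decimal point are significant.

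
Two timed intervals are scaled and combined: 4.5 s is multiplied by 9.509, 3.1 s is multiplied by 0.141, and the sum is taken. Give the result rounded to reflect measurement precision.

43 s

4.5 × 9.509 = 42.7905 → 43 s (2 s.f., last digit at the 10^0 place).
3.1 × 0.141 = 0.4371 → 0.44 s (2 s.f., last digit at the 10^-2 place).
Sum: 43.2276 s; keep the coarser place, 10^0.
Result: 43 s.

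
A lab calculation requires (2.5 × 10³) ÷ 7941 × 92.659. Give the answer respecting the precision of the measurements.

(2.5 × 10³) ÷ 7941 × 92.659 = 29.171074172…
Multiplication/division keeps the fewest significant figures: 2.5 × 10³ → 2 s.f., 7941 → 4 s.f., 92.659 → 5 s.f.; limit is 2.
Rounded to 2 significant figures: 29.

29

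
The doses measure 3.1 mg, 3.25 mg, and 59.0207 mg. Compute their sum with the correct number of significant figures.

65.4 mg

3.1 mg + 3.25 mg + 59.0207 mg = 65.3707 mg.
Addition/subtraction keeps the fewest decimal places: 3.1 → 1 decimal place, 3.25 → 2 decimal places, 59.0207 → 4 decimal places; limit is 1.
Rounded to 1 decimal place: 65.4 mg.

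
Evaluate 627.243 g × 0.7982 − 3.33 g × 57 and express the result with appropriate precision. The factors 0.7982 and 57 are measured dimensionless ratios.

3.1 × 10^2 g

627.243 × 0.7982 = 500.6653626 → 500.7 g (4 s.f., last digit at the 10^-1 place).
3.33 × 57 = 189.81 → 1.9 × 10^2 g (2 s.f., last digit at the 10^1 place).
Difference: 310.8553626 g; keep the coarser place, 10^1.
Result: 3.1 × 10^2 g.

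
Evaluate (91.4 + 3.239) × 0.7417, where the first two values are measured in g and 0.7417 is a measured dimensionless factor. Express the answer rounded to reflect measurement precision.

91.4 g + 3.239 g = 94.639 g; the sum is limited to 1 decimal place (3 s.f.).
Carrying full precision, 94.639 × 0.7417 = 70.1937463 g; 0.7417 has 4 s.f., so the result keeps min(3, 4) = 3 s.f.
Rounded to 3 significant figures: 70.2 g.

70.2 g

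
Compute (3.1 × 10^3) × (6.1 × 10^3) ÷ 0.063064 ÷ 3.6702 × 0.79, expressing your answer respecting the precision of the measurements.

6.5 × 10^7

(3.1 × 10^3) × (6.1 × 10^3) ÷ 0.063064 ÷ 3.6702 × 0.79 = 64542736.6351…
Multiplication/division keeps the fewest significant figures: 3.1 × 10^3 → 2 s.f., 6.1 × 10^3 → 2 s.f., 0.063064 → 5 s.f., 3.6702 → 5 s.f., 0.79 → 2 s.f.; limit is 2.
Rounded to 2 significant figures: 6.5 × 10^7.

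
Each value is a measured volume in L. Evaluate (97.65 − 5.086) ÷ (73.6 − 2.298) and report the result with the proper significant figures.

1.30

97.65 − 5.086 = 92.564, limited to 2 d.p. → 4 s.f.; 73.6 − 2.298 = 71.302, limited to 1 d.p. → 3 s.f.
Carrying full precision, 92.564 ÷ 71.302 = 1.29819640403…; keep min(4, 3) = 3 s.f.
Rounded to 3 significant figures: 1.30.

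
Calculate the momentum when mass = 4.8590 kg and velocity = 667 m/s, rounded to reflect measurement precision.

3.24 × 10^3 kg·m/s

momentum = 4.8590 kg × 667 m/s = 3240.953 kg·m/s.
4.8590 has 5 significant figures; 667 has 3.
Division/multiplication keeps the fewest: 3 significant figures.
Rounded: 3.24 × 10^3 kg·m/s.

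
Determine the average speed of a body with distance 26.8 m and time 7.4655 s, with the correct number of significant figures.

3.59 m/s

average speed = 26.8 m ÷ 7.4655 s = 3.58984662782… m/s.
26.8 has 3 significant figures; 7.4655 has 5.
Division/multiplication keeps the fewest: 3 significant figures.
Rounded: 3.59 m/s.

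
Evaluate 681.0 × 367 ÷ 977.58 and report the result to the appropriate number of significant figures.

681.0 × 367 ÷ 977.58 = 255.658871908…
Multiplication/division keeps the fewest significant figures: 681.0 → 4 s.f., 367 → 3 s.f., 977.58 → 5 s.f.; limit is 3.
Rounded to 3 significant figures: 256.

256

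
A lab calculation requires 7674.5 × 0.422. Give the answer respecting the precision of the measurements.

7674.5 × 0.422 = 3238.639
Multiplication/division keeps the fewest significant figures: 7674.5 → 5 s.f., 0.422 → 3 s.f.; limit is 3.
Rounded to 3 significant figures: 3.24 × 10³.

3.24 × 10³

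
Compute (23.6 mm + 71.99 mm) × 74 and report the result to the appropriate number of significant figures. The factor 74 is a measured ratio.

23.6 mm + 71.99 mm = 95.59 mm; the sum is limited to 1 decimal place (3 s.f.).
Carrying full precision, 95.59 × 74 = 7073.66 mm; 74 has 2 s.f., so the result keeps min(3, 2) = 2 s.f.
Rounded to 2 significant figures: 7.1 × 10³ mm.

7.1 × 10³ mm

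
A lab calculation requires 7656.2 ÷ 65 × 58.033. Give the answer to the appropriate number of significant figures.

7656.2 ÷ 65 × 58.033 = 6835.57314769…
Multiplication/division keeps the fewest significant figures: 7656.2 → 5 s.f., 65 → 2 s.f., 58.033 → 5 s.f.; limit is 2.
Rounded to 2 significant figures: 6.8 × 10³.

6.8 × 10³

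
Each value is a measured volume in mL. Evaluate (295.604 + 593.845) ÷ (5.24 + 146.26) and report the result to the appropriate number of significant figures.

295.604 + 593.845 = 889.449, limited to 3 d.p. → 6 s.f.; 5.24 + 146.26 = 151.50, limited to 2 d.p. → 5 s.f.
Carrying full precision, 889.449 ÷ 151.50 = 5.87095049505…; keep min(6, 5) = 5 s.f.
Rounded to 5 significant figures: 5.8710.

5.8710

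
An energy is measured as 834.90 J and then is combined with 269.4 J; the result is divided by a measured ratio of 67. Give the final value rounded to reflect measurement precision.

834.90 J + 269.4 J = 1104.30 J; the sum is limited to 1 decimal place (5 s.f.).
Carrying full precision, 1104.30 ÷ 67 = 16.4820895522… J; 67 has 2 s.f., so the result keeps min(5, 2) = 2 s.f.
Rounded to 2 significant figures: 16 J.

16 J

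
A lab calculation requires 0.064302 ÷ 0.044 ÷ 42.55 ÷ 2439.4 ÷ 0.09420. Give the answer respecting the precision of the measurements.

1.5 × 10⁻⁴

0.064302 ÷ 0.044 ÷ 42.55 ÷ 2439.4 ÷ 0.09420 = 0.000149464590955…
Multiplication/division keeps the fewest significant figures: 0.064302 → 5 s.f., 0.044 → 2 s.f., 42.55 → 4 s.f., 2439.4 → 5 s.f., 0.09420 → 4 s.f.; limit is 2.
Rounded to 2 significant figures: 1.5 × 10⁻⁴.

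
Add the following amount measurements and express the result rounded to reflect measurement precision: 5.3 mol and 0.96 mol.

6.3 mol

5.3 mol + 0.96 mol = 6.26 mol.
Addition/subtraction keeps the fewest decimal places: 5.3 → 1 decimal place, 0.96 → 2 decimal places; limit is 1.
Rounded to 1 decimal place: 6.3 mol.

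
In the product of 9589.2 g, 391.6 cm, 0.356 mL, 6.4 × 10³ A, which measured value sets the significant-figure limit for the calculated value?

6.4 × 10³ A

9589.2 g → 5 s.f.; 391.6 cm → 4 s.f.; 0.356 mL → 3 s.f.; 6.4 × 10³ A → 2 s.f.
The fewest is 2 significant figures, from 6.4 × 10³ A.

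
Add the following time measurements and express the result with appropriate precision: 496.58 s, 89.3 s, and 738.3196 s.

496.58 s + 89.3 s + 738.3196 s = 1324.1996 s.
Addition/subtraction keeps the fewest decimal places: 496.58 → 2 decimal places, 89.3 → 1 decimal place, 738.3196 → 4 decimal places; limit is 1.
Rounded to 1 decimal place: 1324.2 s.

1324.2 s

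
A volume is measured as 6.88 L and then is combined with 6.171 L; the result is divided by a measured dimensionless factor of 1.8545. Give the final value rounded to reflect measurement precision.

7.037 L

6.88 L + 6.171 L = 13.051 L; the sum is limited to 2 decimal places (4 s.f.).
Carrying full precision, 13.051 ÷ 1.8545 = 7.03747640874… L; 1.8545 has 5 s.f., so the result keeps min(4, 5) = 4 s.f.
Rounded to 4 significant figures: 7.037 L.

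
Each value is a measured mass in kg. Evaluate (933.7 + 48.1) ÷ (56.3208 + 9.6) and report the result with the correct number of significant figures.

14.9

933.7 + 48.1 = 981.8, limited to 1 d.p. → 4 s.f.; 56.3208 + 9.6 = 65.9208, limited to 1 d.p. → 3 s.f.
Carrying full precision, 981.8 ÷ 65.9208 = 14.8936299317…; keep min(4, 3) = 3 s.f.
Rounded to 3 significant figures: 14.9.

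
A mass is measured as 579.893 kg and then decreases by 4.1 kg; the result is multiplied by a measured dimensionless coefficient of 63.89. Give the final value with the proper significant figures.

3.679 × 10⁴ kg

579.893 kg − 4.1 kg = 575.793 kg; the difference is limited to 1 decimal place (4 s.f.).
Carrying full precision, 575.793 × 63.89 = 36787.41477 kg; 63.89 has 4 s.f., so the result keeps min(4, 4) = 4 s.f.
Rounded to 4 significant figures: 3.679 × 10⁴ kg.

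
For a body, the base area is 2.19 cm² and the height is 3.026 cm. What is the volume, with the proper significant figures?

6.63 cm³

volume = 2.19 cm² × 3.026 cm = 6.62694 cm³.
2.19 has 3 significant figures; 3.026 has 4.
Division/multiplication keeps the fewest: 3 significant figures.
Rounded: 6.63 cm³.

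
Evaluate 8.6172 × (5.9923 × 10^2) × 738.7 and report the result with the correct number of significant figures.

3.814 × 10^6

8.6172 × (5.9923 × 10^2) × 738.7 = 3814413.92926…
Multiplication/division keeps the fewest significant figures: 8.6172 → 5 s.f., 5.9923 × 10^2 → 5 s.f., 738.7 → 4 s.f.; limit is 4.
Rounded to 4 significant figures: 3.814 × 10^6.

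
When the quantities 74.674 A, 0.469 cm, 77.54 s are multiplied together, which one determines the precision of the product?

0.469 cm

74.674 A → 5 s.f.; 0.469 cm → 3 s.f.; 77.54 s → 4 s.f.
The fewest is 3 significant figures, from 0.469 cm.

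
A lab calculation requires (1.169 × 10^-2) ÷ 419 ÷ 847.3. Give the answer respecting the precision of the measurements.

3.29 × 10^-8

(1.169 × 10^-2) ÷ 419 ÷ 847.3 = 3.29278429559 × 10^-8…
Multiplication/division keeps the fewest significant figures: 1.169 × 10^-2 → 4 s.f., 419 → 3 s.f., 847.3 → 4 s.f.; limit is 3.
Rounded to 3 significant figures: 3.29 × 10^-8.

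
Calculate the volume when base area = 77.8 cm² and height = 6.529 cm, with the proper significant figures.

volume = 77.8 cm² × 6.529 cm = 507.9562 cm³.
77.8 has 3 significant figures; 6.529 has 4.
Division/multiplication keeps the fewest: 3 significant figures.
Rounded: 508 cm³.

508 cm³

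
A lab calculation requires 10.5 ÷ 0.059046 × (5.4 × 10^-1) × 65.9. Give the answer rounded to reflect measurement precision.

6.3 × 10^3

10.5 ÷ 0.059046 × (5.4 × 10^-1) × 65.9 = 6328.16786912…
Multiplication/division keeps the fewest significant figures: 10.5 → 3 s.f., 0.059046 → 5 s.f., 5.4 × 10^-1 → 2 s.f., 65.9 → 3 s.f.; limit is 2.
Rounded to 2 significant figures: 6.3 × 10^3.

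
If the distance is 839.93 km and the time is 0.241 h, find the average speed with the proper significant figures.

3.49 × 10³ km/h

average speed = 839.93 km ÷ 0.241 h = 3485.18672199… km/h.
839.93 has 5 significant figures; 0.241 has 3.
Division/multiplication keeps the fewest: 3 significant figures.
Rounded: 3.49 × 10³ km/h.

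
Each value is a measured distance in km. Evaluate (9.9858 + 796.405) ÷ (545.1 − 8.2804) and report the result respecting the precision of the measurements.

1.502

9.9858 + 796.405 = 806.3908, limited to 3 d.p. → 6 s.f.; 545.1 − 8.2804 = 536.8196, limited to 1 d.p. → 4 s.f.
Carrying full precision, 806.3908 ÷ 536.8196 = 1.50216348285…; keep min(6, 4) = 4 s.f.
Rounded to 4 significant figures: 1.502.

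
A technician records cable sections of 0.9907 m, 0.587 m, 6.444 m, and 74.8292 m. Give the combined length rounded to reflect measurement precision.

0.9907 m + 0.587 m + 6.444 m + 74.8292 m = 82.8509 m.
Addition/subtraction keeps the fewest decimal places: 0.9907 → 4 decimal places, 0.587 → 3 decimal places, 6.444 → 3 decimal places, 74.8292 → 4 decimal places; limit is 3.
Rounded to 3 decimal places: 82.851 m.

82.851 m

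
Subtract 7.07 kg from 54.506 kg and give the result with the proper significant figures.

47.44 kg

54.506 kg − 7.07 kg = 47.436 kg.
Addition/subtraction keeps the fewest decimal places: 54.506 → 3 decimal places, 7.07 → 2 decimal places; limit is 2.
Rounded to 2 decimal places: 47.44 kg.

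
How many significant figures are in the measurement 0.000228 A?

0.000228: leading zeros are not significant.

3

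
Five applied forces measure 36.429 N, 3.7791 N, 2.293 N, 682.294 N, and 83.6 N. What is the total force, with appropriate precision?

808.4 N

36.429 N + 3.7791 N + 2.293 N + 682.294 N + 83.6 N = 808.3951 N.
Addition/subtraction keeps the fewest decimal places: 36.429 → 3 decimal places, 3.7791 → 4 decimal places, 2.293 → 3 decimal places, 682.294 → 3 decimal places, 83.6 → 1 decimal place; limit is 1.
Rounded to 1 decimal place: 808.4 N.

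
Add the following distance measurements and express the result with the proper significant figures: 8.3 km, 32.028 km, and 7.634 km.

8.3 km + 32.028 km + 7.634 km = 47.962 km.
Addition/subtraction keeps the fewest decimal places: 8.3 → 1 decimal place, 32.028 → 3 decimal places, 7.634 → 3 decimal places; limit is 1.
Rounded to 1 decimal place: 48.0 km.

48.0 km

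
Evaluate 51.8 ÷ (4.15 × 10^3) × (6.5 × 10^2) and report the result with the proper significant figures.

51.8 ÷ (4.15 × 10^3) × (6.5 × 10^2) = 8.11325301205…
Multiplication/division keeps the fewest significant figures: 51.8 → 3 s.f., 4.15 × 10^3 → 3 s.f., 6.5 × 10^2 → 2 s.f.; limit is 2.
Rounded to 2 significant figures: 8.1.

8.1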